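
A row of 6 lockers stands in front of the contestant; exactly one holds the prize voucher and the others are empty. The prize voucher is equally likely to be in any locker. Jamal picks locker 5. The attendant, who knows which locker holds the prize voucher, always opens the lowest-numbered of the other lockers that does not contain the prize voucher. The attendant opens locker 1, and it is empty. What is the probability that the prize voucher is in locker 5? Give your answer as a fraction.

1/5

Apply Bayes' rule, conditioning on where the prize voucher actually is.
If it is in locker 1 (prior 1/6): the attendant opened locker 1, so this case is ruled out; weight (1/6)·0 = 0.
If it is in any of lockers 2, 3, 4, 5, and 6 (prior 1/6 each): locker 1 is the lowest-numbered option available, probability 1; weight (1/6)·1 = 1/6 each.
The weights sum to 5/6.
So P(the prize voucher in locker 5 | the attendant opened locker 1) = (1/6) / (5/6) = 1/5.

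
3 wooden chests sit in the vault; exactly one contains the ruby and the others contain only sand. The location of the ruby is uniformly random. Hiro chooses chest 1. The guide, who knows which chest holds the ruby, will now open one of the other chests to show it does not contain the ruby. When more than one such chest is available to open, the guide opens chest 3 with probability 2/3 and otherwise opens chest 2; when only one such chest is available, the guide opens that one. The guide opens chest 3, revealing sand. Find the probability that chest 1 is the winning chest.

Condition on the true location of the ruby.
If it is in chest 1 (prior 1/3): chest 3 is available, opened with probability 2/3; weight (1/3)·(2/3) = 2/9.
If it is in chest 2 (prior 1/3): only chest 3 is available, probability 1; weight (1/3)·1 = 1/3.
If it is in chest 3 (prior 1/3): the guide opened chest 3, so this case is ruled out; weight (1/3)·0 = 0.
The weights sum to 5/9.
So P(the ruby in chest 1 | the guide opened chest 3) = (2/9) / (5/9) = 2/5.

2/5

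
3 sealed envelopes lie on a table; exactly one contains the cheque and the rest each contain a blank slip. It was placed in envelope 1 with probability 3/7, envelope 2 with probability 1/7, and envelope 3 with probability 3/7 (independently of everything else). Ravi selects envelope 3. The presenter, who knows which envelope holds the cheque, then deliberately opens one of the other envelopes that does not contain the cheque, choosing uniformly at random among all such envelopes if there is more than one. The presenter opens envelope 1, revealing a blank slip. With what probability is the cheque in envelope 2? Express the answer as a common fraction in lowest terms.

2/5

Apply Bayes' rule, conditioning on where the cheque actually is.
If it is in envelope 1 (prior 3/7): the presenter opened envelope 1, so this case is ruled out; weight (3/7)·0 = 0.
If it is in envelope 2 (prior 1/7): the presenter has no choice, probability 1; weight (1/7)·1 = 1/7.
If it is in envelope 3 (prior 3/7): the presenter has 2 equally likely choices, so probability 1/2; weight (3/7)·(1/2) = 3/14.
The weights sum to 5/14.
So P(the cheque in envelope 2 | the presenter opened envelope 1) = (1/7) / (5/14) = 2/5.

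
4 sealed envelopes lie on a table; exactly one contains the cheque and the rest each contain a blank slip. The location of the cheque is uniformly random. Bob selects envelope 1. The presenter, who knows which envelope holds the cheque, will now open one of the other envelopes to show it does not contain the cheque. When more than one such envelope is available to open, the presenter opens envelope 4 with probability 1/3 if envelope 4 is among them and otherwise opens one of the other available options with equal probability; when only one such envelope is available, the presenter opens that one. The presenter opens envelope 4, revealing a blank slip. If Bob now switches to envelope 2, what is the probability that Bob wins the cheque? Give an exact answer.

Condition on the true location of the cheque.
If it is in any of envelopes 1, 2, and 3 (prior 1/4 each): envelope 4 is available, opened with probability 1/3; weight (1/4)·(1/3) = 1/12 each.
If it is in envelope 4 (prior 1/4): the presenter opened envelope 4, so this case is ruled out; weight (1/4)·0 = 0.
The weights sum to 1/4.
So P(the cheque in envelope 2 | the presenter opened envelope 4) = (1/12) / (1/4) = 1/3.

1/3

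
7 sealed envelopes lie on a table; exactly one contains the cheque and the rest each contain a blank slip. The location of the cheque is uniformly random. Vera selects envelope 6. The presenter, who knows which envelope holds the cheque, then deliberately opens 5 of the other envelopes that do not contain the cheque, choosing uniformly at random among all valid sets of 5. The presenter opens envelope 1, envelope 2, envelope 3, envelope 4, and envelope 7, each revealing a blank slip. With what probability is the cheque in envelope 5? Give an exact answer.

Consider each possible location of the cheque in turn.
If it is in any of envelopes 1, 2, 3, 4, and 7 (prior 1/7 each): that envelope was opened and seen not to hold the prize — ruled out; weight (1/7)·0 = 0 each.
If it is in envelope 5 (prior 1/7): the presenter has no choice, probability 1; weight (1/7)·1 = 1/7.
If it is in envelope 6 (prior 1/7): the presenter has 6 equally likely choices, so probability 1/6; weight (1/7)·(1/6) = 1/42.
The weights sum to 1/6.
So P(the cheque in envelope 5 | the presenter opened envelope 1, envelope 2, envelope 3, envelope 4, and envelope 7) = (1/7) / (1/6) = 6/7.

6/7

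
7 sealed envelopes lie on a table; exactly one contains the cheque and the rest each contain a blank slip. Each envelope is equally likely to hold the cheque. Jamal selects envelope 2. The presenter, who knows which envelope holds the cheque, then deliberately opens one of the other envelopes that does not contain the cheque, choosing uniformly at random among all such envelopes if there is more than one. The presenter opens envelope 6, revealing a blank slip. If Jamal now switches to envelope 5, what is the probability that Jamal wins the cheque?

6/35

Apply Bayes' rule, conditioning on where the cheque actually is.
If it is in any of envelopes 1, 3, 4, 5, and 7 (prior 1/7 each): the presenter has 5 equally likely choices, so probability 1/5; weight (1/7)·(1/5) = 1/35 each.
If it is in envelope 2 (prior 1/7): the presenter has 6 equally likely choices, so probability 1/6; weight (1/7)·(1/6) = 1/42.
If it is in envelope 6 (prior 1/7): the presenter opened envelope 6, so this case is ruled out; weight (1/7)·0 = 0.
The weights sum to 1/6.
So P(the cheque in envelope 5 | the presenter opened envelope 6) = (1/35) / (1/6) = 6/35.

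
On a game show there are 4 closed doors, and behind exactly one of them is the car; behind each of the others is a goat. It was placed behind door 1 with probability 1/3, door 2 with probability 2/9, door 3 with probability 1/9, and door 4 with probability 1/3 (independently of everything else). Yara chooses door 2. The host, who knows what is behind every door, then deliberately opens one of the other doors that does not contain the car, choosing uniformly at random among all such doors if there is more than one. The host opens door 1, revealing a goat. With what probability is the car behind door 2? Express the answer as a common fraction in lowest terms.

1/4

Apply Bayes' rule, conditioning on where the car actually is.
If it is behind door 1 (prior 1/3): the host opened door 1, so this case is ruled out; weight (1/3)·0 = 0.
If it is behind door 2 (prior 2/9): the host has 3 equally likely choices, so probability 1/3; weight (2/9)·(1/3) = 2/27.
If it is behind door 3 (prior 1/9): the host has 2 equally likely choices, so probability 1/2; weight (1/9)·(1/2) = 1/18.
If it is behind door 4 (prior 1/3): the host has 2 equally likely choices, so probability 1/2; weight (1/3)·(1/2) = 1/6.
The weights sum to 8/27.
So P(the car behind door 2 | the host opened door 1) = (2/27) / (8/27) = 1/4.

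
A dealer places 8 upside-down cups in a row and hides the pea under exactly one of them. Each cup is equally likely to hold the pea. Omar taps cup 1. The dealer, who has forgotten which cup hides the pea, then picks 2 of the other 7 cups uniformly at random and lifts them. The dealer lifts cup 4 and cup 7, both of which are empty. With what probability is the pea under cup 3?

Because the dealer chose which cups to lift without knowing where the pea is, the choice is independent of the prize location. Learning that none of the 2 opened cups holds the pea simply rules out those 2 locations and leaves the remaining 6 cups still equally likely by symmetry.
So P(the pea under cup 3) = 1/6.

1/6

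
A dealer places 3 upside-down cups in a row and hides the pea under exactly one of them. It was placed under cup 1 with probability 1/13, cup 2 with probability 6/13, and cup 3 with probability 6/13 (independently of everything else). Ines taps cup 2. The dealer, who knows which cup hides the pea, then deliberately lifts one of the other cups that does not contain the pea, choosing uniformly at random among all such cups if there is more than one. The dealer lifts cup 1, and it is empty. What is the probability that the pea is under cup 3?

2/3

Condition on the true location of the pea.
If it is under cup 1 (prior 1/13): the dealer opened cup 1, so this case is ruled out; weight (1/13)·0 = 0.
If it is under cup 2 (prior 6/13): the dealer has 2 equally likely choices, so probability 1/2; weight (6/13)·(1/2) = 3/13.
If it is under cup 3 (prior 6/13): the dealer has no choice, probability 1; weight (6/13)·1 = 6/13.
The weights sum to 9/13.
So P(the pea under cup 3 | the dealer opened cup 1) = (6/13) / (9/13) = 2/3.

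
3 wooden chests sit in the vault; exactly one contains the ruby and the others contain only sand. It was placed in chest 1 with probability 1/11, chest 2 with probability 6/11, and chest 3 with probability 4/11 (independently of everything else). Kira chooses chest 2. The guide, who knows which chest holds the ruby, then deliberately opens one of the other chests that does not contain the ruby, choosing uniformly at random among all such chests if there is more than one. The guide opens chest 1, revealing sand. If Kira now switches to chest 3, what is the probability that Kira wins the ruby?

Consider each possible location of the ruby in turn.
If it is in chest 1 (prior 1/11): the guide opened chest 1, so this case is ruled out; weight (1/11)·0 = 0.
If it is in chest 2 (prior 6/11): the guide has 2 equally likely choices, so probability 1/2; weight (6/11)·(1/2) = 3/11.
If it is in chest 3 (prior 4/11): the guide has no choice, probability 1; weight (4/11)·1 = 4/11.
The weights sum to 7/11.
So P(the ruby in chest 3 | the guide opened chest 1) = (4/11) / (7/11) = 4/7.

4/7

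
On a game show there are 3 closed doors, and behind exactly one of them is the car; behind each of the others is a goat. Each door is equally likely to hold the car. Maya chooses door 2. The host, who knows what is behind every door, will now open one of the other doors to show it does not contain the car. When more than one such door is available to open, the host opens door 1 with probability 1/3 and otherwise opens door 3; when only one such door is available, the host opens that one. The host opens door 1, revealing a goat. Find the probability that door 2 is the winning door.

1/4

Apply Bayes' rule, conditioning on where the car actually is.
If it is behind door 1 (prior 1/3): the host opened door 1, so this case is ruled out; weight (1/3)·0 = 0.
If it is behind door 2 (prior 1/3): door 1 is available, opened with probability 1/3; weight (1/3)·(1/3) = 1/9.
If it is behind door 3 (prior 1/3): only door 1 is available, probability 1; weight (1/3)·1 = 1/3.
The weights sum to 4/9.
So P(the car behind door 2 | the host opened door 1) = (1/9) / (4/9) = 1/4.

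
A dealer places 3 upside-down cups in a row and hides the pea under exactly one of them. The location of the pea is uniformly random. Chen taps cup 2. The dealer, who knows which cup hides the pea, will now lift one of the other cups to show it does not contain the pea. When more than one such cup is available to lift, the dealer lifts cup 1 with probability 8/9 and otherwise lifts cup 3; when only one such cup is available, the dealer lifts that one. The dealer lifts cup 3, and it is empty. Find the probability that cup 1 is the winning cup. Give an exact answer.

9/10

Consider each possible location of the pea in turn.
If it is under cup 1 (prior 1/3): only cup 3 is available, probability 1; weight (1/3)·1 = 1/3.
If it is under cup 2 (prior 1/3): cup 1 is available but not opened, probability 1/9; weight (1/3)·(1/9) = 1/27.
If it is under cup 3 (prior 1/3): the dealer opened cup 3, so this case is ruled out; weight (1/3)·0 = 0.
The weights sum to 10/27.
So P(the pea under cup 1 | the dealer opened cup 3) = (1/3) / (10/27) = 9/10.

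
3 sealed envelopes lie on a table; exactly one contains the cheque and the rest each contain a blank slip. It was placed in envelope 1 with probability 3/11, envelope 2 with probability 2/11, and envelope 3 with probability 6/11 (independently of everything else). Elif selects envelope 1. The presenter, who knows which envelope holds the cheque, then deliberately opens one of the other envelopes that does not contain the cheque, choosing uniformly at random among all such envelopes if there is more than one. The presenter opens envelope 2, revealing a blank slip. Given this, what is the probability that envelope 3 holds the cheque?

4/5

Consider each possible location of the cheque in turn.
If it is in envelope 1 (prior 3/11): the presenter has 2 equally likely choices, so probability 1/2; weight (3/11)·(1/2) = 3/22.
If it is in envelope 2 (prior 2/11): the presenter opened envelope 2, so this case is ruled out; weight (2/11)·0 = 0.
If it is in envelope 3 (prior 6/11): the presenter has no choice, probability 1; weight (6/11)·1 = 6/11.
The weights sum to 15/22.
So P(the cheque in envelope 3 | the presenter opened envelope 2) = (6/11) / (15/22) = 4/5.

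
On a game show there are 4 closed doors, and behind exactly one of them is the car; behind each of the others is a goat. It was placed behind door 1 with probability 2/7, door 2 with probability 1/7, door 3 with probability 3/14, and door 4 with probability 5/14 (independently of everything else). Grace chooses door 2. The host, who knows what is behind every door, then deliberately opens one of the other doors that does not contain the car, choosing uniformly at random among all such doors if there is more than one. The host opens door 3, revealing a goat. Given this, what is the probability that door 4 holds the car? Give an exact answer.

Apply Bayes' rule, conditioning on where the car actually is.
If it is behind door 1 (prior 2/7): the host has 2 equally likely choices, so probability 1/2; weight (2/7)·(1/2) = 1/7.
If it is behind door 2 (prior 1/7): the host has 3 equally likely choices, so probability 1/3; weight (1/7)·(1/3) = 1/21.
If it is behind door 3 (prior 3/14): the host opened door 3, so this case is ruled out; weight (3/14)·0 = 0.
If it is behind door 4 (prior 5/14): the host has 2 equally likely choices, so probability 1/2; weight (5/14)·(1/2) = 5/28.
The weights sum to 31/84.
So P(the car behind door 4 | the host opened door 3) = (5/28) / (31/84) = 15/31.

15/31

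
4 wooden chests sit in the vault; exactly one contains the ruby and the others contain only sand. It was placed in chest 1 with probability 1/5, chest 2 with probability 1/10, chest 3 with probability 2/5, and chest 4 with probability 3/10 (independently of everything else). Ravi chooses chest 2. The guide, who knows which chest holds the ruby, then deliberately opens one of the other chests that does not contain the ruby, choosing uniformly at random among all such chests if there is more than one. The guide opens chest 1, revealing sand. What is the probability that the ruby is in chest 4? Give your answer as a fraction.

Consider each possible location of the ruby in turn.
If it is in chest 1 (prior 1/5): the guide opened chest 1, so this case is ruled out; weight (1/5)·0 = 0.
If it is in chest 2 (prior 1/10): the guide has 3 equally likely choices, so probability 1/3; weight (1/10)·(1/3) = 1/30.
If it is in chest 3 (prior 2/5): the guide has 2 equally likely choices, so probability 1/2; weight (2/5)·(1/2) = 1/5.
If it is in chest 4 (prior 3/10): the guide has 2 equally likely choices, so probability 1/2; weight (3/10)·(1/2) = 3/20.
The weights sum to 23/60.
So P(the ruby in chest 4 | the guide opened chest 1) = (3/20) / (23/60) = 9/23.

9/23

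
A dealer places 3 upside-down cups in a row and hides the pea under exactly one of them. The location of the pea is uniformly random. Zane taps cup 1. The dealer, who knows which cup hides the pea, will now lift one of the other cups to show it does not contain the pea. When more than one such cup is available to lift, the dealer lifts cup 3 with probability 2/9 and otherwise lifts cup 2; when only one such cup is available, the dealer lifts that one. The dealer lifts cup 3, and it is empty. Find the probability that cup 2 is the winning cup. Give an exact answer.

9/11

Consider each possible location of the pea in turn.
If it is under cup 1 (prior 1/3): cup 3 is available, opened with probability 2/9; weight (1/3)·(2/9) = 2/27.
If it is under cup 2 (prior 1/3): only cup 3 is available, probability 1; weight (1/3)·1 = 1/3.
If it is under cup 3 (prior 1/3): the dealer opened cup 3, so this case is ruled out; weight (1/3)·0 = 0.
The weights sum to 11/27.
So P(the pea under cup 2 | the dealer opened cup 3) = (1/3) / (11/27) = 9/11.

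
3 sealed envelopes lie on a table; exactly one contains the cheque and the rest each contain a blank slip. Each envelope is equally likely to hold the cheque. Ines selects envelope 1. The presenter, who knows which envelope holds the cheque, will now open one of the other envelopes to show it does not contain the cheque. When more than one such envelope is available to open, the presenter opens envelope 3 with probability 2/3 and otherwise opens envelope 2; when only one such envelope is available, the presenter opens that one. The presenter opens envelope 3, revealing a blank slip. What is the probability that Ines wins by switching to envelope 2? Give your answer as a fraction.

3/5

Consider each possible location of the cheque in turn.
If it is in envelope 1 (prior 1/3): envelope 3 is available, opened with probability 2/3; weight (1/3)·(2/3) = 2/9.
If it is in envelope 2 (prior 1/3): only envelope 3 is available, probability 1; weight (1/3)·1 = 1/3.
If it is in envelope 3 (prior 1/3): the presenter opened envelope 3, so this case is ruled out; weight (1/3)·0 = 0.
The weights sum to 5/9.
So P(the cheque in envelope 2 | the presenter opened envelope 3) = (1/3) / (5/9) = 3/5.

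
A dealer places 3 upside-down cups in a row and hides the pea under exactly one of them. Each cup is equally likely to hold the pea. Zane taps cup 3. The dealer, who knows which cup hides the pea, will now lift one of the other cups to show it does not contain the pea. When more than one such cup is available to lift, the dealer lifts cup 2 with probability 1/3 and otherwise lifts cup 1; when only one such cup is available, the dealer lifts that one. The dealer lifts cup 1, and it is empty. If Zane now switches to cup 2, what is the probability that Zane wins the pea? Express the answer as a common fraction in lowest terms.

3/5

Apply Bayes' rule, conditioning on where the pea actually is.
If it is under cup 1 (prior 1/3): the dealer opened cup 1, so this case is ruled out; weight (1/3)·0 = 0.
If it is under cup 2 (prior 1/3): only cup 1 is available, probability 1; weight (1/3)·1 = 1/3.
If it is under cup 3 (prior 1/3): cup 2 is available but not opened, probability 2/3; weight (1/3)·(2/3) = 2/9.
The weights sum to 5/9.
So P(the pea under cup 2 | the dealer opened cup 1) = (1/3) / (5/9) = 3/5.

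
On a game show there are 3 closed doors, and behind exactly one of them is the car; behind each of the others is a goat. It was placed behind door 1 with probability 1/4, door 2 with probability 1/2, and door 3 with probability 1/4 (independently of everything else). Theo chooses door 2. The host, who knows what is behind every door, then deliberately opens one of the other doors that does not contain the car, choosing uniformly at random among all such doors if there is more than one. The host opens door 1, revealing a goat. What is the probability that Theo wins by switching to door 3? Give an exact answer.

Apply Bayes' rule, conditioning on where the car actually is.
If it is behind door 1 (prior 1/4): the host opened door 1, so this case is ruled out; weight (1/4)·0 = 0.
If it is behind door 2 (prior 1/2): the host has 2 equally likely choices, so probability 1/2; weight (1/2)·(1/2) = 1/4.
If it is behind door 3 (prior 1/4): the host has no choice, probability 1; weight (1/4)·1 = 1/4.
The weights sum to 1/2.
So P(the car behind door 3 | the host opened door 1) = (1/4) / (1/2) = 1/2.

1/2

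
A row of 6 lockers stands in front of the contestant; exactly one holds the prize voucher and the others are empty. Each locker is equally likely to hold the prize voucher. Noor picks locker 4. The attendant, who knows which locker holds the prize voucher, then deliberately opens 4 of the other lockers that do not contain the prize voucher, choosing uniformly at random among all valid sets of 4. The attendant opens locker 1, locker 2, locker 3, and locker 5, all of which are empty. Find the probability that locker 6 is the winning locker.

Consider each possible location of the prize voucher in turn.
If it is in any of lockers 1, 2, 3, and 5 (prior 1/6 each): that locker was opened and seen not to hold the prize — ruled out; weight (1/6)·0 = 0 each.
If it is in locker 4 (prior 1/6): the attendant has 5 equally likely choices, so probability 1/5; weight (1/6)·(1/5) = 1/30.
If it is in locker 6 (prior 1/6): the attendant has no choice, probability 1; weight (1/6)·1 = 1/6.
The weights sum to 1/5.
So P(the prize voucher in locker 6 | the attendant opened locker 1, locker 2, locker 3, and locker 5) = (1/6) / (1/5) = 5/6.

5/6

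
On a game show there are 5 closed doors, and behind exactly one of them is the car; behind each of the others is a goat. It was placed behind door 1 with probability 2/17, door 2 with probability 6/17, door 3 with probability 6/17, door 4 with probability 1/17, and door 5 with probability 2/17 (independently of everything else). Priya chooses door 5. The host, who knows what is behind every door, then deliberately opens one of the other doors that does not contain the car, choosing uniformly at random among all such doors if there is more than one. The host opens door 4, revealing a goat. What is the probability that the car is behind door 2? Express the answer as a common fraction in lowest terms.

Condition on the true location of the car.
If it is behind door 1 (prior 2/17): the host has 3 equally likely choices, so probability 1/3; weight (2/17)·(1/3) = 2/51.
If it is behind either of doors 2 and 3 (prior 6/17 each): the host has 3 equally likely choices, so probability 1/3; weight (6/17)·(1/3) = 2/17 each.
If it is behind door 4 (prior 1/17): the host opened door 4, so this case is ruled out; weight (1/17)·0 = 0.
If it is behind door 5 (prior 2/17): the host has 4 equally likely choices, so probability 1/4; weight (2/17)·(1/4) = 1/34.
The weights sum to 31/102.
So P(the car behind door 2 | the host opened door 4) = (2/17) / (31/102) = 12/31.

12/31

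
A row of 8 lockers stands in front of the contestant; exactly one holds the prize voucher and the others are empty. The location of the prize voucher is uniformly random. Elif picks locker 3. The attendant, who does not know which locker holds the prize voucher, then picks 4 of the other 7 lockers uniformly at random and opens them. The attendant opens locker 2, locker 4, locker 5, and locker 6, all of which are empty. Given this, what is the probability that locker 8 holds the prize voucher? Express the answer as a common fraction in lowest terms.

1/4

Because the attendant chose which lockers to open without knowing where the prize voucher is, the choice is independent of the prize location. Learning that none of the 4 opened lockers holds the prize voucher simply rules out those 4 locations and leaves the remaining 4 lockers still equally likely by symmetry.
So P(the prize voucher in locker 8) = 1/4.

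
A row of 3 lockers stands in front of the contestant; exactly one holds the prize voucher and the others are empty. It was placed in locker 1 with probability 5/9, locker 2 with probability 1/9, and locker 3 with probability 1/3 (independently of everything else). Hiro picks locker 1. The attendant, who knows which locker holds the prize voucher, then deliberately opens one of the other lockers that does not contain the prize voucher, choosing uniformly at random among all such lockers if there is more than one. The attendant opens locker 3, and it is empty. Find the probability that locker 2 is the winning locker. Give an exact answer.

2/7

Condition on the true location of the prize voucher.
If it is in locker 1 (prior 5/9): the attendant has 2 equally likely choices, so probability 1/2; weight (5/9)·(1/2) = 5/18.
If it is in locker 2 (prior 1/9): the attendant has no choice, probability 1; weight (1/9)·1 = 1/9.
If it is in locker 3 (prior 1/3): the attendant opened locker 3, so this case is ruled out; weight (1/3)·0 = 0.
The weights sum to 7/18.
So P(the prize voucher in locker 2 | the attendant opened locker 3) = (1/9) / (7/18) = 2/7.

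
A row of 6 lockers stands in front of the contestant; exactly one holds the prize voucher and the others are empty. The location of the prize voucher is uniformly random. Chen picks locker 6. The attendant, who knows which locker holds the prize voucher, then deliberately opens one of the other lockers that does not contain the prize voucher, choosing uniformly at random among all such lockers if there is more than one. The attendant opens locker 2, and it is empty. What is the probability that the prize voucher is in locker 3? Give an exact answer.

5/24

Condition on the true location of the prize voucher.
If it is in any of lockers 1, 3, 4, and 5 (prior 1/6 each): the attendant has 4 equally likely choices, so probability 1/4; weight (1/6)·(1/4) = 1/24 each.
If it is in locker 2 (prior 1/6): the attendant opened locker 2, so this case is ruled out; weight (1/6)·0 = 0.
If it is in locker 6 (prior 1/6): the attendant has 5 equally likely choices, so probability 1/5; weight (1/6)·(1/5) = 1/30.
The weights sum to 1/5.
So P(the prize voucher in locker 3 | the attendant opened locker 2) = (1/24) / (1/5) = 5/24.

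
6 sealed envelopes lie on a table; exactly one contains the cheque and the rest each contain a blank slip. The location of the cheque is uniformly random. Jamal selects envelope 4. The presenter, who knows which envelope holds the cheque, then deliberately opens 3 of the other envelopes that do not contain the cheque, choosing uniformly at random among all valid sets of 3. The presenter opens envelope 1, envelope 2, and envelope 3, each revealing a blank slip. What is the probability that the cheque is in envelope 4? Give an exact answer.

1/6

Apply Bayes' rule, conditioning on where the cheque actually is.
If it is in any of envelopes 1, 2, and 3 (prior 1/6 each): that envelope was opened and seen not to hold the prize — ruled out; weight (1/6)·0 = 0 each.
If it is in envelope 4 (prior 1/6): the presenter has 10 equally likely choices, so probability 1/10; weight (1/6)·(1/10) = 1/60.
If it is in either of envelopes 5 and 6 (prior 1/6 each): the presenter has 4 equally likely choices, so probability 1/4; weight (1/6)·(1/4) = 1/24 each.
The weights sum to 1/10.
So P(the cheque in envelope 4 | the presenter opened envelope 1, envelope 2, and envelope 3) = (1/60) / (1/10) = 1/6.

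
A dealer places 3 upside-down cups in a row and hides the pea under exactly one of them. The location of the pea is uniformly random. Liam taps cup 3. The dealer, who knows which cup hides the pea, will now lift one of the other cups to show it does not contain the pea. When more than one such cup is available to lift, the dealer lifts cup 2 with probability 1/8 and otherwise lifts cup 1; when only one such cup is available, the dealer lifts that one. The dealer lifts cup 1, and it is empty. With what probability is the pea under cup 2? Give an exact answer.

8/15

Condition on the true location of the pea.
If it is under cup 1 (prior 1/3): the dealer opened cup 1, so this case is ruled out; weight (1/3)·0 = 0.
If it is under cup 2 (prior 1/3): only cup 1 is available, probability 1; weight (1/3)·1 = 1/3.
If it is under cup 3 (prior 1/3): cup 2 is available but not opened, probability 7/8; weight (1/3)·(7/8) = 7/24.
The weights sum to 5/8.
So P(the pea under cup 2 | the dealer opened cup 1) = (1/3) / (5/8) = 8/15.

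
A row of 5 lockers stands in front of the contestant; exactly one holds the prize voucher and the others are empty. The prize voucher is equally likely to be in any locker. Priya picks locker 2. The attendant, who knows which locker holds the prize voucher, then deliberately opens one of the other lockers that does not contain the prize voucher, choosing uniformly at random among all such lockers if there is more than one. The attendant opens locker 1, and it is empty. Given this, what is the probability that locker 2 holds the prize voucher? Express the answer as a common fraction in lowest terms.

Condition on the true location of the prize voucher.
If it is in locker 1 (prior 1/5): the attendant opened locker 1, so this case is ruled out; weight (1/5)·0 = 0.
If it is in locker 2 (prior 1/5): the attendant has 4 equally likely choices, so probability 1/4; weight (1/5)·(1/4) = 1/20.
If it is in any of lockers 3, 4, and 5 (prior 1/5 each): the attendant has 3 equally likely choices, so probability 1/3; weight (1/5)·(1/3) = 1/15 each.
The weights sum to 1/4.
So P(the prize voucher in locker 2 | the attendant opened locker 1) = (1/20) / (1/4) = 1/5.

1/5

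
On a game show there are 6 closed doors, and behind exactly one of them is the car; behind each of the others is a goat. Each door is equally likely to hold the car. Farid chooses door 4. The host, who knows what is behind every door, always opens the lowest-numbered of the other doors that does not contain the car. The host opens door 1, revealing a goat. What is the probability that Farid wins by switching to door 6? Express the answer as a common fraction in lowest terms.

Apply Bayes' rule, conditioning on where the car actually is.
If it is behind door 1 (prior 1/6): the host opened door 1, so this case is ruled out; weight (1/6)·0 = 0.
If it is behind any of doors 2, 3, 4, 5, and 6 (prior 1/6 each): door 1 is the lowest-numbered option available, probability 1; weight (1/6)·1 = 1/6 each.
The weights sum to 5/6.
So P(the car behind door 6 | the host opened door 1) = (1/6) / (5/6) = 1/5.

1/5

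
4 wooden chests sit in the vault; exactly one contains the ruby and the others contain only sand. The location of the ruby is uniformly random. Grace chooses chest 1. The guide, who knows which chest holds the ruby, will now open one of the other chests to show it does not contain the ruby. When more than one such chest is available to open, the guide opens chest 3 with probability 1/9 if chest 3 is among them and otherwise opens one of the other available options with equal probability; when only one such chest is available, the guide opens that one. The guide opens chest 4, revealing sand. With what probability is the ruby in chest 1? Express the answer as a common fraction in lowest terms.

Consider each possible location of the ruby in turn.
If it is in chest 1 (prior 1/4): chest 3 is available but not opened; chest 4 gets probability (1 − 1/9)/2 = 4/9; weight (1/4)·(4/9) = 1/9.
If it is in chest 2 (prior 1/4): chest 3 is available but not opened, probability 8/9; weight (1/4)·(8/9) = 2/9.
If it is in chest 3 (prior 1/4): chest 3 holds the prize so is unavailable; the guide chooses uniformly among the 2 others, probability 1/2; weight (1/4)·(1/2) = 1/8.
If it is in chest 4 (prior 1/4): the guide opened chest 4, so this case is ruled out; weight (1/4)·0 = 0.
The weights sum to 11/24.
So P(the ruby in chest 1 | the guide opened chest 4) = (1/9) / (11/24) = 8/33.

8/33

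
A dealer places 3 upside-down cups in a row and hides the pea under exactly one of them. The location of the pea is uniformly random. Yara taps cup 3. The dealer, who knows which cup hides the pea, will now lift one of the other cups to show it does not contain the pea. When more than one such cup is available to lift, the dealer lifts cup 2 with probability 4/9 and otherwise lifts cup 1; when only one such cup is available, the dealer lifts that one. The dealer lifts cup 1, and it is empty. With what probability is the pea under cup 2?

Condition on the true location of the pea.
If it is under cup 1 (prior 1/3): the dealer opened cup 1, so this case is ruled out; weight (1/3)·0 = 0.
If it is under cup 2 (prior 1/3): only cup 1 is available, probability 1; weight (1/3)·1 = 1/3.
If it is under cup 3 (prior 1/3): cup 2 is available but not opened, probability 5/9; weight (1/3)·(5/9) = 5/27.
The weights sum to 14/27.
So P(the pea under cup 2 | the dealer opened cup 1) = (1/3) / (14/27) = 9/14.

9/14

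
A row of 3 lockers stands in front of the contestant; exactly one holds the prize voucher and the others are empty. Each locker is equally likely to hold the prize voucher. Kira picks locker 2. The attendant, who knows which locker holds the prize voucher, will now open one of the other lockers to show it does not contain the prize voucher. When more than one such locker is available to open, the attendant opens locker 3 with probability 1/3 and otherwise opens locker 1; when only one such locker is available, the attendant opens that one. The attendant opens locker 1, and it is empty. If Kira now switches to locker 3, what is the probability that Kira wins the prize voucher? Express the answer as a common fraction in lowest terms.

3/5

Consider each possible location of the prize voucher in turn.
If it is in locker 1 (prior 1/3): the attendant opened locker 1, so this case is ruled out; weight (1/3)·0 = 0.
If it is in locker 2 (prior 1/3): locker 3 is available but not opened, probability 2/3; weight (1/3)·(2/3) = 2/9.
If it is in locker 3 (prior 1/3): only locker 1 is available, probability 1; weight (1/3)·1 = 1/3.
The weights sum to 5/9.
So P(the prize voucher in locker 3 | the attendant opened locker 1) = (1/3) / (5/9) = 3/5.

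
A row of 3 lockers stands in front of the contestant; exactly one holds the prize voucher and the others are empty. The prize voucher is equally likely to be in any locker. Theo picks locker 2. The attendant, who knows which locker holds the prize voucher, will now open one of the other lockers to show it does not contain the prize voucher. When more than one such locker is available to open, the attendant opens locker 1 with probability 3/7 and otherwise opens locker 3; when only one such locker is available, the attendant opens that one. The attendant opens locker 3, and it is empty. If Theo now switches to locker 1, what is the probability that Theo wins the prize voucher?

Apply Bayes' rule, conditioning on where the prize voucher actually is.
If it is in locker 1 (prior 1/3): only locker 3 is available, probability 1; weight (1/3)·1 = 1/3.
If it is in locker 2 (prior 1/3): locker 1 is available but not opened, probability 4/7; weight (1/3)·(4/7) = 4/21.
If it is in locker 3 (prior 1/3): the attendant opened locker 3, so this case is ruled out; weight (1/3)·0 = 0.
The weights sum to 11/21.
So P(the prize voucher in locker 1 | the attendant opened locker 3) = (1/3) / (11/21) = 7/11.

7/11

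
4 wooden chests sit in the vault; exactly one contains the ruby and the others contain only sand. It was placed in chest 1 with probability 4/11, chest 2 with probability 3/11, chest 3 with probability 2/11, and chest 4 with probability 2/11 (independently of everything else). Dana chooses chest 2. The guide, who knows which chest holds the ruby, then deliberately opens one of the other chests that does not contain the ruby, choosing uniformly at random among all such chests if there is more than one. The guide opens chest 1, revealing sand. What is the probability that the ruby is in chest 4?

1/3

Consider each possible location of the ruby in turn.
If it is in chest 1 (prior 4/11): the guide opened chest 1, so this case is ruled out; weight (4/11)·0 = 0.
If it is in chest 2 (prior 3/11): the guide has 3 equally likely choices, so probability 1/3; weight (3/11)·(1/3) = 1/11.
If it is in either of chests 3 and 4 (prior 2/11 each): the guide has 2 equally likely choices, so probability 1/2; weight (2/11)·(1/2) = 1/11 each.
The weights sum to 3/11.
So P(the ruby in chest 4 | the guide opened chest 1) = (1/11) / (3/11) = 1/3.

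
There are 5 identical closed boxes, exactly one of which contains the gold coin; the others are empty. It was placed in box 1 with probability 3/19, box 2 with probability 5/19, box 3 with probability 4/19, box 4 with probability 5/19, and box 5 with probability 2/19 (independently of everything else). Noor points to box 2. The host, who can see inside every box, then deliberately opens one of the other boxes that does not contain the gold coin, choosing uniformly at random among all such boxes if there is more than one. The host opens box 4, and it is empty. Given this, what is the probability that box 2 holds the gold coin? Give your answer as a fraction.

5/17

Condition on the true location of the gold coin.
If it is in box 1 (prior 3/19): the host has 3 equally likely choices, so probability 1/3; weight (3/19)·(1/3) = 1/19.
If it is in box 2 (prior 5/19): the host has 4 equally likely choices, so probability 1/4; weight (5/19)·(1/4) = 5/76.
If it is in box 3 (prior 4/19): the host has 3 equally likely choices, so probability 1/3; weight (4/19)·(1/3) = 4/57.
If it is in box 4 (prior 5/19): the host opened box 4, so this case is ruled out; weight (5/19)·0 = 0.
If it is in box 5 (prior 2/19): the host has 3 equally likely choices, so probability 1/3; weight (2/19)·(1/3) = 2/57.
The weights sum to 17/76.
So P(the gold coin in box 2 | the host opened box 4) = (5/76) / (17/76) = 5/17.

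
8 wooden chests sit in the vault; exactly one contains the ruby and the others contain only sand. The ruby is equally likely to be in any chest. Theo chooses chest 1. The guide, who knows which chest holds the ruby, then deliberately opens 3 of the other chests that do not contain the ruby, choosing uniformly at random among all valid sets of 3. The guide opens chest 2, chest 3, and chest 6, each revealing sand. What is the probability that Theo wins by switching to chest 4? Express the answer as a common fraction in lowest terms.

7/32

Condition on the true location of the ruby.
If it is in chest 1 (prior 1/8): the guide has 35 equally likely choices, so probability 1/35; weight (1/8)·(1/35) = 1/280.
If it is in any of chests 2, 3, and 6 (prior 1/8 each): that chest was opened and seen not to hold the prize — ruled out; weight (1/8)·0 = 0 each.
If it is in any of chests 4, 5, 7, and 8 (prior 1/8 each): the guide has 20 equally likely choices, so probability 1/20; weight (1/8)·(1/20) = 1/160 each.
The weights sum to 1/35.
So P(the ruby in chest 4 | the guide opened chest 2, chest 3, and chest 6) = (1/160) / (1/35) = 7/32.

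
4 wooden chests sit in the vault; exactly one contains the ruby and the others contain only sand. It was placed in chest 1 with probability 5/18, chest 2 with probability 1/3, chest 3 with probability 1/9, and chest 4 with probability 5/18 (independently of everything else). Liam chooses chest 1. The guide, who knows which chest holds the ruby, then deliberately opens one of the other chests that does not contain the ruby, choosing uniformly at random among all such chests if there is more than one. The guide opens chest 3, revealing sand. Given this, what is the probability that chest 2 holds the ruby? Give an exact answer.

Consider each possible location of the ruby in turn.
If it is in chest 1 (prior 5/18): the guide has 3 equally likely choices, so probability 1/3; weight (5/18)·(1/3) = 5/54.
If it is in chest 2 (prior 1/3): the guide has 2 equally likely choices, so probability 1/2; weight (1/3)·(1/2) = 1/6.
If it is in chest 3 (prior 1/9): the guide opened chest 3, so this case is ruled out; weight (1/9)·0 = 0.
If it is in chest 4 (prior 5/18): the guide has 2 equally likely choices, so probability 1/2; weight (5/18)·(1/2) = 5/36.
The weights sum to 43/108.
So P(the ruby in chest 2 | the guide opened chest 3) = (1/6) / (43/108) = 18/43.

18/43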